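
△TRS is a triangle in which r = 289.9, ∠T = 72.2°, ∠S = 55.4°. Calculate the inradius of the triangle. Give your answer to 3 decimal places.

The third angle is ∠R = 180° − ∠S − ∠T = 52.40°.
Law of sines: t = r·sin T/sin R ≈ 348.39.
Law of sines: s = r·sin S/sin R ≈ 301.19.
Area = ½·r·t·sin S ≈ 41567.
Semiperimeter p = (348.39+289.9+301.19)/2 = 469.74.
Inradius = area/p = 41567/469.74 ≈ 88.49.

88.490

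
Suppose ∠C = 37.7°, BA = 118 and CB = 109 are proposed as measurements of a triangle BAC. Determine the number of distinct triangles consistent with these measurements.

1

CB·sin C = 109·sin(37.7°) ≈ 66.66.
Since BA ≥ CB, exactly one triangle exists.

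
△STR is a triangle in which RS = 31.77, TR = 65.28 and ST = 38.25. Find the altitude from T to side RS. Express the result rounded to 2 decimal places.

25.89

Semiperimeter s = (65.28 + 31.77 + 38.25)/2 = 67.65.
Heron's formula: area = √(67.65·2.37·35.88·29.4) ≈ 411.25.
The altitude from T has length 2·area/RS ≈ 25.889.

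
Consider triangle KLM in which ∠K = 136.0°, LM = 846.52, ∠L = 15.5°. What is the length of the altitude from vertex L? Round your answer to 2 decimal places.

The third angle is ∠M = 180° − ∠K − ∠L = 28.50°.
Law of sines: MK = LM·sin L/sin K ≈ 325.66.
Law of sines: KL = LM·sin M/sin K ≈ 581.47.
Area = ½·LM·MK·sin M ≈ 65771.
The altitude from L has length 2·area/MK ≈ 403.92.

h_L ≈ 403.92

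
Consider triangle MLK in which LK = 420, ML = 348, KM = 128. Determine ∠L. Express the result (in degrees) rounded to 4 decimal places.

By the law of cosines, cos L = (ML² + LK² − KM²) / (2·ML·LK) ≈ 0.96169, so ∠L ≈ 15.91°.

15.9116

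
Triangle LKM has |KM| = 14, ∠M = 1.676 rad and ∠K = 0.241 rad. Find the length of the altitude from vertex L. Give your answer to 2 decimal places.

h_L ≈ 3.53

The third angle is ∠L = π − ∠K − ∠M = 1.225 rad.
Law of sines: |ML| = |KM|·sin K/sin L ≈ 3.5522.
Law of sines: |LK| = |KM|·sin M/sin L ≈ 14.801.
Area = ½·|KM|·|ML|·sin M ≈ 24.728.
The altitude from L has length 2·area/|KM| ≈ 3.5326.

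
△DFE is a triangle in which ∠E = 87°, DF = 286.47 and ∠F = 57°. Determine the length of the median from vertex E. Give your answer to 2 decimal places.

150.46

The third angle is ∠D = 180° − ∠F − ∠E = 36.00°.
Law of sines: FE = DF·sin D/sin E ≈ 168.61.
Law of sines: ED = DF·sin F/sin E ≈ 240.58.
Median from E: ½√(2·FE² + 2·ED² − DF²) ≈ 150.46.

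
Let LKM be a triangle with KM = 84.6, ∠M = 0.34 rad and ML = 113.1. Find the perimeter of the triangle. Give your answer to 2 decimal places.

perimeter ≈ 241.38

By the law of cosines, LK² = KM² + ML² − 2·KM·ML·cos M = 1907.7, so LK ≈ 43.678.
Semiperimeter s = (84.6+113.1+43.678)/2 = 120.69.
Perimeter = 84.6 + 113.1 + 43.678 = 241.38.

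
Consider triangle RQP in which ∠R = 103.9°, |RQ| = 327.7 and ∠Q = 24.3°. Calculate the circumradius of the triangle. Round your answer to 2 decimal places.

The third angle is ∠P = 180° − ∠R − ∠Q = 51.80°.
Law of sines: |QP| = |RQ|·sin R/sin P ≈ 404.79.
Law of sines: |PR| = |RQ|·sin Q/sin P ≈ 171.6.
Circumradius = |RQ|/(2 sin P) ≈ 208.5.

208.50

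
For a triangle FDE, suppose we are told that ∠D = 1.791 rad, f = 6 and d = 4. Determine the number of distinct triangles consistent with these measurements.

0

f·sin D = 6·sin(1.791 rad) ≈ 5.855.
Since ∠D is not acute, a triangle exists only if d > f; here d ≤ f, so there is no triangle.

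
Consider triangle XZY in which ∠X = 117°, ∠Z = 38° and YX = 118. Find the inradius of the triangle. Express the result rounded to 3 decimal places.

23.031

The third angle is ∠Y = 180° − ∠X − ∠Z = 25.00°.
Law of sines: ZY = YX·sin X/sin Z ≈ 170.77.
Law of sines: XZ = YX·sin Y/sin Z ≈ 81.001.
Area = ½·YX·ZY·sin Y ≈ 4258.2.
Semiperimeter s = (170.77+118+81.001)/2 = 184.89.
Inradius = area/s = 4258.2/184.89 ≈ 23.031.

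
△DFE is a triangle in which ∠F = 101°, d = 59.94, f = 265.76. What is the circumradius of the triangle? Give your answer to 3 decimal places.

R ≈ 135.367

Law of sines: sin D = d·sin F/f ≈ 0.22140.
Since f ≥ d, only the acute value applies: ∠D ≈ 12.79°.
Then ∠E = 180° − ∠F − ∠D ≈ 66.21°.
Law of sines gives e = f·sin E/sin F ≈ 247.73.
Circumradius = f/(2 sin F) ≈ 135.37.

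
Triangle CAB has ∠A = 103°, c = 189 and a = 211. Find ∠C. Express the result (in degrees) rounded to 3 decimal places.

60.783

Law of sines: sin C = c·sin A/a ≈ 0.87278.
Since a ≥ c, only the acute value applies: ∠C ≈ 60.78°.
Then ∠B = 180° − ∠A − ∠C ≈ 16.22°.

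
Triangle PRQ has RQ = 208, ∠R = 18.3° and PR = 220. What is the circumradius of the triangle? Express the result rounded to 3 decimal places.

110.009

By the law of cosines, QP² = PR² + RQ² − 2·PR·RQ·cos R = 4772.6, so QP ≈ 69.084.
Area = ½·PR·RQ·sin R ≈ 7184.1.
Circumradius = QP/(2 sin R) ≈ 110.01.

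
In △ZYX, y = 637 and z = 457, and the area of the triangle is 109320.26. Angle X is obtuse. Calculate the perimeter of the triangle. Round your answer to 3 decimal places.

2093.509

From area = ½·z·y·sin X, we get sin X = 2·area/(z·y) ≈ 0.75106.
Taking the obtuse solution, ∠X ≈ 131.32°.
Law of cosines then gives x ≈ 999.51.
Perimeter = 457 + 637 + 999.51 = 2093.5.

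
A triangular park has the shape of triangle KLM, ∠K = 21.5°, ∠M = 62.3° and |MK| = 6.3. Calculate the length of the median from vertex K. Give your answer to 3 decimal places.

The third angle is ∠L = 180° − ∠M − ∠K = 96.20°.
Law of sines: |LM| = |MK|·sin K/sin L ≈ 2.3225.
Law of sines: |KL| = |MK|·sin M/sin L ≈ 5.6108.
Median from K: ½√(2·|MK|² + 2·|KL|² − |LM|²) ≈ 5.8512.

m_K ≈ 5.851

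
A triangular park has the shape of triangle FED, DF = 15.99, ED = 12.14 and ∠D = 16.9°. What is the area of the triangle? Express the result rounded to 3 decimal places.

Area = ½·ED·DF·sin D ≈ 28.215.

28.215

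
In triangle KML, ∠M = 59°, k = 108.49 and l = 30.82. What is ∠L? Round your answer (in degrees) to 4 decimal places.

15.9202

By the law of cosines, m² = l² + k² − 2·l·k·cos M = 9275.7, so m ≈ 96.311.
Law of cosines again: cos L = (k² + m² − l²)/(2·k·m) ≈ 0.96164, so ∠L ≈ 15.92°.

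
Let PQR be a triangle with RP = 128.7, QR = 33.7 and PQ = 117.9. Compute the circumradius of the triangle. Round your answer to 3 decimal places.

By the law of cosines, cos P = (RP² + PQ² − QR²) / (2·RP·PQ) ≈ 0.96642, so ∠P ≈ 14.89°.
Circumradius = QR/(2 sin P) ≈ 65.573.

65.573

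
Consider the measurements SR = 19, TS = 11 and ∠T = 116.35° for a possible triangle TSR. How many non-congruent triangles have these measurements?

1

TS·sin T = 11·sin(116.35°) ≈ 9.857.
Since ∠T is not acute, a triangle exists only if SR > TS; here SR > TS, so there is exactly one triangle.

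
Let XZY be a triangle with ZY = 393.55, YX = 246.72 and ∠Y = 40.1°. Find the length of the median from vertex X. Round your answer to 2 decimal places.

m_X ≈ 159.12

By the law of cosines, XZ² = ZY² + YX² − 2·ZY·YX·cos Y = 67210, so XZ ≈ 259.25.
Median from X: ½√(2·YX² + 2·XZ² − ZY²) ≈ 159.12.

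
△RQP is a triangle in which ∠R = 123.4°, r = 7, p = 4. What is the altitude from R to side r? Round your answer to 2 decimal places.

h_R ≈ 1.88

Law of sines: sin P = p·sin R/r ≈ 0.47706.
Since r ≥ p, only the acute value applies: ∠P ≈ 28.49°.
Then ∠Q = 180° − ∠R − ∠P ≈ 28.11°.
Law of sines gives q = r·sin Q/sin R ≈ 3.9502.
Area = ½·r·p·sin Q ≈ 6.5956.
The altitude from R has length 2·area/r ≈ 1.8845.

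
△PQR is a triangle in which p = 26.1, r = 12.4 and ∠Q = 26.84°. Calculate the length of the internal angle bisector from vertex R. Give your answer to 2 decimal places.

19.56

By the law of cosines, q² = r² + p² − 2·r·p·cos Q = 257.42, so q ≈ 16.044.
Law of cosines again: cos R = (p² + q² − r²)/(2·p·q) ≈ 0.93714, so ∠R ≈ 20.42°.
The bisector from R has length 2·p·q·cos(∠R/2)/(p+q) ≈ 19.558.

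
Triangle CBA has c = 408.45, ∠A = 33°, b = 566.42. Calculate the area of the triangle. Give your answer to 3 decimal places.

area ≈ 63002.277

Area = ½·c·b·sin A ≈ 63002.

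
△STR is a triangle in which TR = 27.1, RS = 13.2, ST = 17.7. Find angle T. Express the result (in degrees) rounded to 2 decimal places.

24.43

By the law of cosines, cos T = (ST² + TR² − RS²) / (2·ST·TR) ≈ 0.91048, so ∠T ≈ 24.43°.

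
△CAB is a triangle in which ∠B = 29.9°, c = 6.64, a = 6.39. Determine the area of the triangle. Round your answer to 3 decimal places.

Area = ½·c·a·sin B ≈ 10.575.

area ≈ 10.575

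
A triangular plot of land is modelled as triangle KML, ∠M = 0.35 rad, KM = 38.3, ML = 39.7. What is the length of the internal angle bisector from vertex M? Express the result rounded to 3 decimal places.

38.392

By the law of cosines, LK² = KM² + ML² − 2·KM·ML·cos M = 186.33, so LK ≈ 13.65.
The bisector from M has length 2·KM·ML·cos(∠M/2)/(KM+ML) ≈ 38.392.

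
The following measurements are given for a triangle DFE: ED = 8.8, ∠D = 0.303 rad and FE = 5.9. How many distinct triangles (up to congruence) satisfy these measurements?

2

ED·sin D = 8.8·sin(0.303 rad) ≈ 2.626.
Since ED sin D < FE < ED (2.626 < 5.9 < 8.8), two triangles exist.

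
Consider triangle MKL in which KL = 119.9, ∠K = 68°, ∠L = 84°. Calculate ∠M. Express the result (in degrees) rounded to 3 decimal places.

∠M ≈ 28.000°

The third angle is ∠M = 180° − ∠K − ∠L = 28.00°.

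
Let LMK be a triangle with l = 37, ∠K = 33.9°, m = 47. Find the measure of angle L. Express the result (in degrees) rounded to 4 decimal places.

By the law of cosines, k² = l² + m² − 2·l·m·cos K = 691.22, so k ≈ 26.291.
Law of cosines again: cos L = (m² + k² − l²)/(2·m·k) ≈ 0.61959, so ∠L ≈ 51.71°.

51.7141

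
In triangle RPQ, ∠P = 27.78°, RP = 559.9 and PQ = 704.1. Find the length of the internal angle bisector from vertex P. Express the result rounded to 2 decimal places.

t_P ≈ 605.53

By the law of cosines, QR² = RP² + PQ² − 2·RP·PQ·cos P = 1.1167e+05, so QR ≈ 334.17.
The bisector from P has length 2·RP·PQ·cos(∠P/2)/(RP+PQ) ≈ 605.53.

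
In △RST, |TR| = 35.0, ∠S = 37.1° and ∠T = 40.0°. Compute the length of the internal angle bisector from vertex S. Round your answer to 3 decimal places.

42.616

The third angle is ∠R = 180° − ∠S − ∠T = 102.90°.
Law of sines: |ST| = |TR|·sin R/sin S ≈ 56.559.
Law of sines: |RS| = |TR|·sin T/sin S ≈ 37.297.
The bisector from S has length 2·|RS|·|ST|·cos(∠S/2)/(|RS|+|ST|) ≈ 42.616.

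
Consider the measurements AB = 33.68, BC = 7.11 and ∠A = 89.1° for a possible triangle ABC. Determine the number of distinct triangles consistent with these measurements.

AB·sin A = 33.68·sin(89.1°) ≈ 33.68.
Since BC = 7.11 < 33.68 = AB sin A, no triangle exists.

0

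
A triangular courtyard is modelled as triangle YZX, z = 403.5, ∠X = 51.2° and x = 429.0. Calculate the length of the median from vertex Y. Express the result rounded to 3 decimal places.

Law of sines: sin Z = z·sin X/x ≈ 0.73301.
Since x ≥ z, only the acute value applies: ∠Z ≈ 47.14°.
Then ∠Y = 180° − ∠X − ∠Z ≈ 81.66°.
Law of sines gives y = x·sin Y/sin X ≈ 544.65.
Median from Y: ½√(2·z² + 2·x² − y²) ≈ 315.07.

315.066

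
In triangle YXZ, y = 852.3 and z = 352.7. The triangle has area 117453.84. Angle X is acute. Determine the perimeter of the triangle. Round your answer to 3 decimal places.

1894.690

From area = ½·z·y·sin X, we get sin X = 2·area/(z·y) ≈ 0.78145.
Taking the acute solution, ∠X ≈ 51.39°.
Law of cosines then gives x ≈ 689.69.
Perimeter = 852.3 + 689.69 + 352.7 = 1894.7.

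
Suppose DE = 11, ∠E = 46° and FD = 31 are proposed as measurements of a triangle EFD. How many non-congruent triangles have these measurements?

DE·sin E = 11·sin(46°) ≈ 7.913.
Since FD ≥ DE, exactly one triangle exists.

1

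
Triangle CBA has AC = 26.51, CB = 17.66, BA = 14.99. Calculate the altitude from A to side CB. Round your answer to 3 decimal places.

Semiperimeter s = (14.99 + 26.51 + 17.66)/2 = 29.58.
Heron's formula: area = √(29.58·14.59·3.07·11.92) ≈ 125.67.
The altitude from A has length 2·area/CB ≈ 14.232.

14.232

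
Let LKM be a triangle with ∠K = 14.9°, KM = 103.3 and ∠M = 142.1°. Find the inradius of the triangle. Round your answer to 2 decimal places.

12.93

The third angle is ∠L = 180° − ∠K − ∠M = 23.00°.
Law of sines: ML = KM·sin K/sin L ≈ 67.98.
Law of sines: LK = KM·sin M/sin L ≈ 162.4.
Area = ½·KM·ML·sin M ≈ 2156.9.
Semiperimeter s = (103.3+67.98+162.4)/2 = 166.84.
Inradius = area/s = 2156.9/166.84 ≈ 12.928.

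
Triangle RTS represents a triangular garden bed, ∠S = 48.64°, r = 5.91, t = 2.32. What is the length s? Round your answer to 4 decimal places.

By the law of cosines, s² = r² + t² − 2·r·t·cos S = 22.19, so s ≈ 4.7106.

4.7106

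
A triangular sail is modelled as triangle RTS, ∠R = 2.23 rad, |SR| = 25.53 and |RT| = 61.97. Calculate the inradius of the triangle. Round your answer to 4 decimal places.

r ≈ 7.4580

By the law of cosines, |TS|² = |SR|² + |RT|² − 2·|SR|·|RT|·cos R = 6430.1, so |TS| ≈ 80.188.
Area = ½·|SR|·|RT|·sin R ≈ 625.31.
Semiperimeter s = (80.188+25.53+61.97)/2 = 83.844.
Inradius = area/s = 625.31/83.844 ≈ 7.458.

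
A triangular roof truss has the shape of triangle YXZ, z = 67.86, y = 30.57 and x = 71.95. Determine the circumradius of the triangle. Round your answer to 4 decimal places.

By the law of cosines, cos Y = (x² + z² − y²) / (2·x·z) ≈ 0.90601, so ∠Y ≈ 25.04°.
Circumradius = y/(2 sin Y) ≈ 36.113.

R ≈ 36.1133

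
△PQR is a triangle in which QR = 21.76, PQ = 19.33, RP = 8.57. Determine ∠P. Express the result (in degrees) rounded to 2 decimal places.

By the law of cosines, cos P = (RP² + PQ² − QR²) / (2·RP·PQ) ≈ -0.07969, so ∠P ≈ 94.57°.

∠P ≈ 94.57°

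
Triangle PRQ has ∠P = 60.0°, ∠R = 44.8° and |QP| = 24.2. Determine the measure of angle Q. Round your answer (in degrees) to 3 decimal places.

∠Q ≈ 75.200°

The third angle is ∠Q = 180° − ∠P − ∠R = 75.20°.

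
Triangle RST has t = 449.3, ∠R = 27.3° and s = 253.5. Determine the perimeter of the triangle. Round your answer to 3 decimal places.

perimeter ≈ 955.209

By the law of cosines, r² = s² + t² − 2·s·t·cos R = 63710, so r ≈ 252.41.
Semiperimeter p = (252.41+253.5+449.3)/2 = 477.6.
Perimeter = 252.41 + 253.5 + 449.3 = 955.21.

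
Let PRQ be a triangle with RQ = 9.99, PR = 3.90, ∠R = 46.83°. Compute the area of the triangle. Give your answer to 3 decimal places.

area ≈ 14.208

Area = ½·PR·RQ·sin R ≈ 14.208.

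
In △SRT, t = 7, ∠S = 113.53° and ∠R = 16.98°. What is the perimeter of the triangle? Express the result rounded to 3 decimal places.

perimeter ≈ 18.130

The third angle is ∠T = 180° − ∠S − ∠R = 49.49°.
Law of sines: s = t·sin S/sin T ≈ 8.4414.
Law of sines: r = t·sin R/sin T ≈ 2.6888.
Semiperimeter p = (8.4414+2.6888+7)/2 = 9.0651.
Perimeter = 8.4414 + 2.6888 + 7 = 18.13.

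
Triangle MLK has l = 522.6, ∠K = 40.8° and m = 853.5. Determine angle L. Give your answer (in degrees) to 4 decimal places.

By the law of cosines, k² = m² + l² − 2·m·l·cos K = 3.2627e+05, so k ≈ 571.2.
Law of cosines again: cos L = (k² + m² − l²)/(2·k·m) ≈ 0.80163, so ∠L ≈ 36.71°.

∠L ≈ 36.7140°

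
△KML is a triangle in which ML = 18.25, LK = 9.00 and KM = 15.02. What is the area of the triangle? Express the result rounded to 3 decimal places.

area ≈ 67.265

Semiperimeter s = (18.25 + 9 + 15.02)/2 = 21.135.
Heron's formula: area = √(21.135·2.885·12.135·6.115) ≈ 67.265.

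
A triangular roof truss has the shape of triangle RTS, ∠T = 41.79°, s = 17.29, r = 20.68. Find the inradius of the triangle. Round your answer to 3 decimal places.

By the law of cosines, t² = s² + r² − 2·s·r·cos T = 193.42, so t ≈ 13.908.
Area = ½·s·r·sin T ≈ 119.14.
Semiperimeter p = (20.68+13.908+17.29)/2 = 25.939.
Inradius = area/p = 119.14/25.939 ≈ 4.5931.

4.593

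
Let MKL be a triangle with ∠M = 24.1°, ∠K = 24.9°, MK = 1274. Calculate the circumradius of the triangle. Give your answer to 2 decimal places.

The third angle is ∠L = 180° − ∠M − ∠K = 131.00°.
Law of sines: KL = MK·sin M/sin L ≈ 689.29.
Law of sines: LM = MK·sin K/sin L ≈ 710.74.
Circumradius = MK/(2 sin L) ≈ 844.03.

844.03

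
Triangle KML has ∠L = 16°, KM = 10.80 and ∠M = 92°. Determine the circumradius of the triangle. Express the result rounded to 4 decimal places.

R ≈ 19.5910

The third angle is ∠K = 180° − ∠M − ∠L = 72.00°.
Law of sines: ML = KM·sin K/sin L ≈ 37.264.
Law of sines: LK = KM·sin M/sin L ≈ 39.158.
Circumradius = KM/(2 sin L) ≈ 19.591.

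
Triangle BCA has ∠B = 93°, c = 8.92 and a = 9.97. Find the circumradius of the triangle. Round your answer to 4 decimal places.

6.8701

By the law of cosines, b² = c² + a² − 2·c·a·cos B = 188.28, so b ≈ 13.721.
Area = ½·c·a·sin B ≈ 44.405.
Circumradius = b/(2 sin B) ≈ 6.8701.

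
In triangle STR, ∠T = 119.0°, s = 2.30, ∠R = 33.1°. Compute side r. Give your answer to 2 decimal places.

The third angle is ∠S = 180° − ∠T − ∠R = 27.90°.
Law of sines: r = s·sin R/sin S ≈ 2.6842.

2.68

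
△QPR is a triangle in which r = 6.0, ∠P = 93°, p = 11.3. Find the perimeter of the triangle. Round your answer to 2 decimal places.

perimeter ≈ 26.57

Law of sines: sin R = r·sin P/p ≈ 0.53025.
Since p ≥ r, only the acute value applies: ∠R ≈ 32.02°.
Then ∠Q = 180° − ∠P − ∠R ≈ 54.98°.
Law of sines gives q = p·sin Q/sin P ≈ 9.2666.
Semiperimeter s = (9.2666+11.3+6)/2 = 13.283.
Perimeter = 9.2666 + 11.3 + 6 = 26.567.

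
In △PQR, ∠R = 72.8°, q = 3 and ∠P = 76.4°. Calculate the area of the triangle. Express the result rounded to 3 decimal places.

The third angle is ∠Q = 180° − ∠R − ∠P = 30.80°.
Law of sines: p = q·sin P/sin Q ≈ 5.6946.
Law of sines: r = q·sin R/sin Q ≈ 5.5969.
Area = ½·q·p·sin R ≈ 8.1599.

area ≈ 8.160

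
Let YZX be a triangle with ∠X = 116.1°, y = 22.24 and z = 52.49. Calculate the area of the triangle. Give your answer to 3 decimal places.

524.169

Area = ½·y·z·sin X ≈ 524.17.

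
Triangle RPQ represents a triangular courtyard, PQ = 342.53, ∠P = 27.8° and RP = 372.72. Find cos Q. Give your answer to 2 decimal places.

0.07

By the law of cosines, QR² = RP² + PQ² − 2·RP·PQ·cos P = 30382, so QR ≈ 174.3.
Law of cosines again: cos Q = (PQ² + QR² − RP²)/(2·PQ·QR) ≈ 0.07360, so ∠Q ≈ 85.78°.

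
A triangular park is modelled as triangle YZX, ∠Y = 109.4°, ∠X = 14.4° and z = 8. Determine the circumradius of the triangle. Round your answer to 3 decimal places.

4.814

The third angle is ∠Z = 180° − ∠X − ∠Y = 56.20°.
Law of sines: y = z·sin Y/sin Z ≈ 9.0805.
Law of sines: x = z·sin X/sin Z ≈ 2.3942.
Circumradius = z/(2 sin Z) ≈ 4.8136.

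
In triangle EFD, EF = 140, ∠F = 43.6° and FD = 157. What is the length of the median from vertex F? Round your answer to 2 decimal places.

m_F ≈ 137.92

By the law of cosines, DE² = EF² + FD² − 2·EF·FD·cos F = 12414, so DE ≈ 111.42.
Median from F: ½√(2·EF² + 2·FD² − DE²) ≈ 137.92.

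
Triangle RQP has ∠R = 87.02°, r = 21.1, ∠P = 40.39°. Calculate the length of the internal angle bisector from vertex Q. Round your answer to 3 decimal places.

The third angle is ∠Q = 180° − ∠P − ∠R = 52.59°.
Law of sines: q = r·sin Q/sin R ≈ 16.783.
Law of sines: p = r·sin P/sin R ≈ 13.691.
The bisector from Q has length 2·p·r·cos(∠Q/2)/(p+r) ≈ 14.888.

t_Q ≈ 14.888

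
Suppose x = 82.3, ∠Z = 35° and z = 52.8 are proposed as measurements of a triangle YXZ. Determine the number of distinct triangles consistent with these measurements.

x·sin Z = 82.3·sin(35°) ≈ 47.21.
Since x sin Z < z < x (47.21 < 52.8 < 82.3), two triangles exist.

2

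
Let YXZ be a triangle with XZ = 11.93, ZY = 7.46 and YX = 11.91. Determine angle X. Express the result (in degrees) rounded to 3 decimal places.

By the law of cosines, cos X = (YX² + XZ² − ZY²) / (2·YX·XZ) ≈ 0.80416, so ∠X ≈ 36.47°.

∠X ≈ 36.470°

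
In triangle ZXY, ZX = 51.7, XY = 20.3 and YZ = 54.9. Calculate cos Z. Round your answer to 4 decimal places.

By the law of cosines, cos Z = (YZ² + ZX² − XY²) / (2·YZ·ZX) ≈ 0.92921, so ∠Z ≈ 21.69°.

0.9292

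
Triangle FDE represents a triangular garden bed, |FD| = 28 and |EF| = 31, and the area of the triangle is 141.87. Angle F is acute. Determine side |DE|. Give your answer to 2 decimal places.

10.22

From area = ½·|EF|·|FD|·sin F, we get sin F = 2·area/(|EF|·|FD|) ≈ 0.32689.
Taking the acute solution, ∠F ≈ 19.08°.
Law of cosines then gives |DE| ≈ 10.216.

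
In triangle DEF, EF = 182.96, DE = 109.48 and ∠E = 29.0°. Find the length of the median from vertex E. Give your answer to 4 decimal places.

m_E ≈ 141.8611

By the law of cosines, FD² = DE² + EF² − 2·DE·EF·cos E = 10422, so FD ≈ 102.09.
Median from E: ½√(2·DE² + 2·EF² − FD²) ≈ 141.86.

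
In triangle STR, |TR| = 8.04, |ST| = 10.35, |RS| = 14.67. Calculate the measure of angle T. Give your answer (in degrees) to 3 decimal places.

∠T ≈ 105.132°

By the law of cosines, cos T = (|ST|² + |TR|² − |RS|²) / (2·|ST|·|TR|) ≈ -0.26104, so ∠T ≈ 105.13°.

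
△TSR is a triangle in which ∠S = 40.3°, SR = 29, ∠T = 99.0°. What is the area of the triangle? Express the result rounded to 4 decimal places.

The third angle is ∠R = 180° − ∠T − ∠S = 40.70°.
Law of sines: RT = SR·sin S/sin T ≈ 18.991.
Law of sines: TS = SR·sin R/sin T ≈ 19.147.
Area = ½·SR·RT·sin R ≈ 179.57.

179.5653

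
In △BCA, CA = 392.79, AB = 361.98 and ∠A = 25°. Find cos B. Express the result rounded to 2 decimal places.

By the law of cosines, BC² = CA² + AB² − 2·CA·AB·cos A = 27592, so BC ≈ 166.11.
Law of cosines again: cos B = (AB² + BC² − CA²)/(2·AB·BC) ≈ 0.03607, so ∠B ≈ 87.93°.

cos B ≈ 0.04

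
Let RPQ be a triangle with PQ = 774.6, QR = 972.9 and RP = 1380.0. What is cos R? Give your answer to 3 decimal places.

By the law of cosines, cos R = (QR² + RP² − PQ²) / (2·QR·RP) ≈ 0.83827, so ∠R ≈ 33.04°.

0.838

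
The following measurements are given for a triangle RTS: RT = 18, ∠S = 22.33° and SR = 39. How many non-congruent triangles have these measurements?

2

SR·sin S = 39·sin(22.33°) ≈ 14.82.
Since SR sin S < RT < SR (14.82 < 18 < 39), two triangles exist.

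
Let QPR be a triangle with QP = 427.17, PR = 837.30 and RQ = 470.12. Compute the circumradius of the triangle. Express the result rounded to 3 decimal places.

By the law of cosines, cos Q = (RQ² + QP² − PR²) / (2·RQ·QP) ≈ -0.74092, so ∠Q ≈ 137.81°.
Circumradius = PR/(2 sin Q) ≈ 623.37.

623.367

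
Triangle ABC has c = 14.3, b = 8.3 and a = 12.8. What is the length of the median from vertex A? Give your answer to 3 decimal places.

Median from A: ½√(2·b² + 2·c² − a²) ≈ 9.7842.

m_A ≈ 9.784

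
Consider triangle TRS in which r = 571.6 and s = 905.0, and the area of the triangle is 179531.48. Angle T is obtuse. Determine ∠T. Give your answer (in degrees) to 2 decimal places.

From area = ½·r·s·sin T, we get sin T = 2·area/(r·s) ≈ 0.69411.
Taking the obtuse solution, ∠T ≈ 136.04°.

∠T ≈ 136.04°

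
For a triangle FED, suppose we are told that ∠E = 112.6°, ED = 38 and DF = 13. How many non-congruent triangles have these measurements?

0

ED·sin E = 38·sin(112.6°) ≈ 35.08.
Since ∠E is not acute, a triangle exists only if DF > ED; here DF ≤ ED, so there is no triangle.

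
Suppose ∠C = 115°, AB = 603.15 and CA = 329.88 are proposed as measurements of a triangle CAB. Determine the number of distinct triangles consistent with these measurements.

CA·sin C = 329.88·sin(115°) ≈ 299.
Since ∠C is not acute, a triangle exists only if AB > CA; here AB > CA, so there is exactly one triangle.

1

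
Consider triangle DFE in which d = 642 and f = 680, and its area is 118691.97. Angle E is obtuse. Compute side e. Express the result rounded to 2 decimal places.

From area = ½·d·f·sin E, we get sin E = 2·area/(d·f) ≈ 0.54376.
Taking the obtuse solution, ∠E ≈ 147.06°.
Law of cosines then gives e ≈ 1267.8.

1267.80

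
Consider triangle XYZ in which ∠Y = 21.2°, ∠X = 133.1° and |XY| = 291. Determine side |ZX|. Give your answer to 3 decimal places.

The third angle is ∠Z = 180° − ∠X − ∠Y = 25.70°.
Law of sines: |ZX| = |XY|·sin Y/sin Z ≈ 242.66.

242.662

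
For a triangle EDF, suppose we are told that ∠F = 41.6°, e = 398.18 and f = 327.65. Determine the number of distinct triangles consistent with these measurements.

2

e·sin F = 398.18·sin(41.6°) ≈ 264.4.
Since e sin F < f < e (264.4 < 327.65 < 398.18), two triangles exist.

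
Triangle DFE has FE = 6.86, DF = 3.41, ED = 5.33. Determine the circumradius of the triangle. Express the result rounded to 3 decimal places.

R ≈ 3.496

By the law of cosines, cos D = (ED² + DF² − FE²) / (2·ED·DF) ≈ -0.19319, so ∠D ≈ 1.7652 rad.
Circumradius = FE/(2 sin D) ≈ 3.4959.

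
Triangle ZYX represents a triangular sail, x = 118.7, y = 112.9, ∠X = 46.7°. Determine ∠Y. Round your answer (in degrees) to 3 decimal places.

Law of sines: sin Y = y·sin X/x ≈ 0.69221.
Since x ≥ y, only the acute value applies: ∠Y ≈ 43.81°.
Then ∠Z = 180° − ∠X − ∠Y ≈ 89.49°.

∠Y ≈ 43.805°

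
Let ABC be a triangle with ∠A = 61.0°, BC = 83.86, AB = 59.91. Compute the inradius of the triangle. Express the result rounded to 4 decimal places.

20.7843

Law of sines: sin C = AB·sin A/BC ≈ 0.62483.
Since BC ≥ AB, only the acute value applies: ∠C ≈ 38.67°.
Then ∠B = 180° − ∠A − ∠C ≈ 80.33°.
Law of sines gives CA = BC·sin B/sin A ≈ 94.519.
Area = ½·BC·AB·sin B ≈ 2476.3.
Semiperimeter s = (83.86+94.519+59.91)/2 = 119.14.
Inradius = area/s = 2476.3/119.14 ≈ 20.784.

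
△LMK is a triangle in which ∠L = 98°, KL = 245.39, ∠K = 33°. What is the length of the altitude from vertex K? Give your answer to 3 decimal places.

The third angle is ∠M = 180° − ∠K − ∠L = 49.00°.
Law of sines: MK = KL·sin L/sin M ≈ 321.98.
Law of sines: LM = KL·sin K/sin M ≈ 177.09.
Area = ½·KL·MK·sin K ≈ 21516.
The altitude from K has length 2·area/LM ≈ 243.

h_K ≈ 243.002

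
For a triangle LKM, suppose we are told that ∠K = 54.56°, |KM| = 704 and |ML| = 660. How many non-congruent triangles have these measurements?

|KM|·sin K = 704·sin(54.56°) ≈ 573.6.
Since |KM| sin K < |ML| < |KM| (573.6 < 660 < 704), two triangles exist.

2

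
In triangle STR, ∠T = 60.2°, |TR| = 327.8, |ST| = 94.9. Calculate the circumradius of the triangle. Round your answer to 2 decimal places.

168.52

By the law of cosines, |RS|² = |ST|² + |TR|² − 2·|ST|·|TR|·cos T = 85539, so |RS| ≈ 292.47.
Area = ½·|ST|·|TR|·sin T ≈ 13497.
Circumradius = |RS|/(2 sin T) ≈ 168.52.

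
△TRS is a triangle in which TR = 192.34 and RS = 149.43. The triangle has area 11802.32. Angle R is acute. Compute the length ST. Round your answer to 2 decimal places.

162.88

From area = ½·TR·RS·sin R, we get sin R = 2·area/(TR·RS) ≈ 0.82128.
Taking the acute solution, ∠R ≈ 55.21°.
Law of cosines then gives ST ≈ 162.88.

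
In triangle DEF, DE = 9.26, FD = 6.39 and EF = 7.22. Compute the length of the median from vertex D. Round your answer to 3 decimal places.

Median from D: ½√(2·FD² + 2·DE² − EF²) ≈ 7.0893.

7.089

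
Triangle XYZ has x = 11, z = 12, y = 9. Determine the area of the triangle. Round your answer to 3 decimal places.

area ≈ 47.329

Semiperimeter s = (11 + 9 + 12)/2 = 16.
Heron's formula: area = √(16·5·7·4) ≈ 47.329.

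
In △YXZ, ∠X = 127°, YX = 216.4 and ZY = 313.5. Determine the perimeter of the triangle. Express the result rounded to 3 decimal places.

Law of sines: sin Z = YX·sin X/ZY ≈ 0.55128.
Since ZY ≥ YX, only the acute value applies: ∠Z ≈ 33.45°.
Then ∠Y = 180° − ∠X − ∠Z ≈ 19.55°.
Law of sines gives XZ = ZY·sin Y/sin X ≈ 131.33.
Semiperimeter s = (131.33+313.5+216.4)/2 = 330.61.
Perimeter = 131.33 + 313.5 + 216.4 = 661.23.

perimeter ≈ 661.228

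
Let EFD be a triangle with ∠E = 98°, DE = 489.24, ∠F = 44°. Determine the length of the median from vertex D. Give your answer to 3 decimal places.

The third angle is ∠D = 180° − ∠E − ∠F = 38.00°.
Law of sines: FD = DE·sin E/sin F ≈ 697.43.
Law of sines: EF = DE·sin D/sin F ≈ 433.6.
Median from D: ½√(2·FD² + 2·DE² − EF²) ≈ 562.03.

m_D ≈ 562.034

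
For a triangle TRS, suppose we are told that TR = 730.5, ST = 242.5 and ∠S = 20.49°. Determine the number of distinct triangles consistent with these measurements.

ST·sin S = 242.5·sin(20.49°) ≈ 84.89.
Since TR ≥ ST, exactly one triangle exists.

1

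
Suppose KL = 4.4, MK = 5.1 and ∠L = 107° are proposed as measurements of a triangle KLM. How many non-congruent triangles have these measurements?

KL·sin L = 4.4·sin(107°) ≈ 4.208.
Since ∠L is not acute, a triangle exists only if MK > KL; here MK > KL, so there is exactly one triangle.

1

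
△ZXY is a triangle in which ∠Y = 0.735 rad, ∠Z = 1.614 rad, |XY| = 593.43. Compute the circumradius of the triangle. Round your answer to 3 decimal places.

The third angle is ∠X = π − ∠Y − ∠Z = 0.793 rad.
Law of sines: |YZ| = |XY|·sin X/sin Z ≈ 423.02.
Law of sines: |ZX| = |XY|·sin Y/sin Z ≈ 398.32.
Circumradius = |XY|/(2 sin Z) ≈ 296.99.

R ≈ 296.992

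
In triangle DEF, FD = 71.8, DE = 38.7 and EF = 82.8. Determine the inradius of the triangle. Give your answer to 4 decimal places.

Semiperimeter s = (82.8 + 71.8 + 38.7)/2 = 96.65.
Heron's formula: area = √(96.65·13.85·24.85·57.95) ≈ 1388.4.
Inradius = area/s = 1388.4/96.65 ≈ 14.365.

14.3653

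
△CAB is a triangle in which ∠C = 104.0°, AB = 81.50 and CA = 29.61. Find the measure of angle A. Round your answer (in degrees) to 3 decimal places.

55.358

Law of sines: sin B = CA·sin C/AB ≈ 0.35252.
Since AB ≥ CA, only the acute value applies: ∠B ≈ 20.64°.
Then ∠A = 180° − ∠C − ∠B ≈ 55.36°.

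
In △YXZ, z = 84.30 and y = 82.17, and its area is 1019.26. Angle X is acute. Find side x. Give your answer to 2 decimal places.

24.86

From area = ½·z·y·sin X, we get sin X = 2·area/(z·y) ≈ 0.29429.
Taking the acute solution, ∠X ≈ 17.11°.
Law of cosines then gives x ≈ 24.86.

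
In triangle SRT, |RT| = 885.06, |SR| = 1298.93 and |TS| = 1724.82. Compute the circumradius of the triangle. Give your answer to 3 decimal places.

By the law of cosines, cos S = (|TS|² + |SR|² − |RT|²) / (2·|TS|·|SR|) ≈ 0.86566, so ∠S ≈ 30.04°.
Circumradius = |RT|/(2 sin S) ≈ 883.95.

883.947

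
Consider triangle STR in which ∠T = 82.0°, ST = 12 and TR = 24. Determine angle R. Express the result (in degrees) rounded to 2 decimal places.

∠R ≈ 28.02°

By the law of cosines, RS² = ST² + TR² − 2·ST·TR·cos T = 639.84, so RS ≈ 25.295.
Law of cosines again: cos R = (TR² + RS² − ST²)/(2·TR·RS) ≈ 0.88278, so ∠R ≈ 28.02°.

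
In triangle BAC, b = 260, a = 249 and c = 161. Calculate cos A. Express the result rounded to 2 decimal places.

By the law of cosines, cos A = (c² + b² − a²) / (2·c·b) ≈ 0.37649, so ∠A ≈ 67.88°.

cos A ≈ 0.38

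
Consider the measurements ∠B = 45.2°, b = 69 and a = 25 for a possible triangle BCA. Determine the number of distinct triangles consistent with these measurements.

1

a·sin B = 25·sin(45.2°) ≈ 17.74.
Since b ≥ a, exactly one triangle exists.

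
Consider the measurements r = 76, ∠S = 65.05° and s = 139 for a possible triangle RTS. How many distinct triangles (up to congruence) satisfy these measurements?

r·sin S = 76·sin(65.05°) ≈ 68.91.
Since s ≥ r, exactly one triangle exists.

1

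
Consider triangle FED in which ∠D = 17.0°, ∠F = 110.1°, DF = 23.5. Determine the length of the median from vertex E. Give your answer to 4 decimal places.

The third angle is ∠E = 180° − ∠D − ∠F = 52.90°.
Law of sines: ED = DF·sin F/sin E ≈ 27.669.
Law of sines: FE = DF·sin D/sin E ≈ 8.6144.
Median from E: ½√(2·FE² + 2·ED² − DF²) ≈ 16.788.

16.7881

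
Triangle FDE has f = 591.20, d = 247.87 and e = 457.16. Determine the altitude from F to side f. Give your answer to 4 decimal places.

Semiperimeter s = (591.2 + 247.87 + 457.16)/2 = 648.12.
Heron's formula: area = √(648.12·56.915·400.25·190.95) ≈ 53097.
The altitude from F has length 2·area/f ≈ 179.62.

179.6236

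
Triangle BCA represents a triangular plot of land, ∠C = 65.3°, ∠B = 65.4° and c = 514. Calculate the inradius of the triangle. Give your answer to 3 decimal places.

137.550

The third angle is ∠A = 180° − ∠B − ∠C = 49.30°.
Law of sines: b = c·sin B/sin C ≈ 514.41.
Law of sines: a = c·sin A/sin C ≈ 428.92.
Area = ½·c·b·sin A ≈ 1.0023e+05.
Semiperimeter s = (514.41+514+428.92)/2 = 728.67.
Inradius = area/s = 1.0023e+05/728.67 ≈ 137.55.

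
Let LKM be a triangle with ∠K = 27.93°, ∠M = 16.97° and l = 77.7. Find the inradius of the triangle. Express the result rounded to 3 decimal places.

The third angle is ∠L = 180° − ∠K − ∠M = 135.10°.
Law of sines: k = l·sin K/sin L ≈ 51.559.
Law of sines: m = l·sin M/sin L ≈ 32.128.
Area = ½·l·k·sin M ≈ 584.64.
Semiperimeter s = (77.7+51.559+32.128)/2 = 80.694.
Inradius = area/s = 584.64/80.694 ≈ 7.2452.

r ≈ 7.245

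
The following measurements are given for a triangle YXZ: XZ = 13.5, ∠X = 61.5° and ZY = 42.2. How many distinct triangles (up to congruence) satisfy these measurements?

1

XZ·sin X = 13.5·sin(61.5°) ≈ 11.86.
Since ZY ≥ XZ, exactly one triangle exists.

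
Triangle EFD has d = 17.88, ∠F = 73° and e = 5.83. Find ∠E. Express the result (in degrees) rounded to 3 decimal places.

By the law of cosines, f² = d² + e² − 2·d·e·cos F = 292.73, so f ≈ 17.109.
Law of cosines again: cos E = (f² + d² − e²)/(2·f·d) ≈ 0.94542, so ∠E ≈ 19.02°.

∠E ≈ 19.018°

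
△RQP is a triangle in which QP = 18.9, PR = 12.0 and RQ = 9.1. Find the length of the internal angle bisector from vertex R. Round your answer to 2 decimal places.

By the law of cosines, cos R = (PR² + RQ² − QP²) / (2·PR·RQ) ≈ -0.59707, so ∠R ≈ 126.66°.
The bisector from R has length 2·PR·RQ·cos(∠R/2)/(PR+RQ) ≈ 4.6459.

t_R ≈ 4.65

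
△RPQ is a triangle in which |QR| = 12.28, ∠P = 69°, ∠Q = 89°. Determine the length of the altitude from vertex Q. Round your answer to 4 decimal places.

4.6002

The third angle is ∠R = 180° − ∠P − ∠Q = 22.00°.
Law of sines: |PQ| = |QR|·sin R/sin P ≈ 4.9274.
Law of sines: |RP| = |QR|·sin Q/sin P ≈ 13.152.
Area = ½·|QR|·|PQ|·sin Q ≈ 30.25.
The altitude from Q has length 2·area/|RP| ≈ 4.6002.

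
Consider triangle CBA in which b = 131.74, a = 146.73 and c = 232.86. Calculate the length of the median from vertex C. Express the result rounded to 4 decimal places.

m_C ≈ 76.7243

Median from C: ½√(2·b² + 2·a² − c²) ≈ 76.724.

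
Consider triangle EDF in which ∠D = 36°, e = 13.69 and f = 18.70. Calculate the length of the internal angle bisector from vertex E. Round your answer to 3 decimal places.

12.787

By the law of cosines, d² = f² + e² − 2·f·e·cos D = 122.88, so d ≈ 11.085.
Law of cosines again: cos E = (d² + f² − e²)/(2·d·f) ≈ 0.68781, so ∠E ≈ 46.54°.
The bisector from E has length 2·d·f·cos(∠E/2)/(d+f) ≈ 12.787.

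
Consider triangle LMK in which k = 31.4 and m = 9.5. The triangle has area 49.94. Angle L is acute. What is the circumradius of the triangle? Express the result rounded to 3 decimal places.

From area = ½·m·k·sin L, we get sin L = 2·area/(m·k) ≈ 0.33483.
Taking the acute solution, ∠L ≈ 19.56°.
Law of cosines then gives l ≈ 22.673.
Circumradius = l/(2 sin L) ≈ 33.857.

33.857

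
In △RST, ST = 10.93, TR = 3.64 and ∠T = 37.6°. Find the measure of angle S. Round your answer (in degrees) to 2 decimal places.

By the law of cosines, RS² = ST² + TR² − 2·ST·TR·cos T = 69.672, so RS ≈ 8.347.
Law of cosines again: cos S = (RS² + ST² − TR²)/(2·RS·ST) ≈ 0.96395, so ∠S ≈ 15.43°.

15.43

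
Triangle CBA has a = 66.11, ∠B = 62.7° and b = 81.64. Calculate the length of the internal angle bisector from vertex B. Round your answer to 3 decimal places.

Law of sines: sin A = a·sin B/b ≈ 0.71958.
Since b ≥ a, only the acute value applies: ∠A ≈ 46.02°.
Then ∠C = 180° − ∠B − ∠A ≈ 71.28°.
Law of sines gives c = b·sin C/sin B ≈ 87.013.
The bisector from B has length 2·a·c·cos(∠B/2)/(a+c) ≈ 64.165.

64.165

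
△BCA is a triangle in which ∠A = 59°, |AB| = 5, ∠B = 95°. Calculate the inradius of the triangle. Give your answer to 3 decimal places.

r ≈ 1.863

The third angle is ∠C = 180° − ∠A − ∠B = 26.00°.
Law of sines: |CA| = |AB|·sin B/sin C ≈ 11.362.
Law of sines: |BC| = |AB|·sin A/sin C ≈ 9.7767.
Area = ½·|AB|·|CA|·sin A ≈ 24.349.
Semiperimeter s = (11.362+5+9.7767)/2 = 13.07.
Inradius = area/s = 24.349/13.07 ≈ 1.863.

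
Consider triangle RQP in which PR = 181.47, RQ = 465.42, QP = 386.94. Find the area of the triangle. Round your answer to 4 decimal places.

Semiperimeter s = (386.94 + 181.47 + 465.42)/2 = 516.91.
Heron's formula: area = √(516.91·129.97·335.44·51.495) ≈ 34067.

area ≈ 34066.9045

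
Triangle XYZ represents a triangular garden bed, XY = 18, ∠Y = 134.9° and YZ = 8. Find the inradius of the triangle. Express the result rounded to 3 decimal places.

2.027

By the law of cosines, ZX² = XY² + YZ² − 2·XY·YZ·cos Y = 591.29, so ZX ≈ 24.316.
Area = ½·XY·YZ·sin Y ≈ 51.
Semiperimeter s = (8+24.316+18)/2 = 25.158.
Inradius = area/s = 51/25.158 ≈ 2.0272.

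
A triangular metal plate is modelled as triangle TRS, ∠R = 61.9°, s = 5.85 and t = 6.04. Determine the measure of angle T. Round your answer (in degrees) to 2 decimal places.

By the law of cosines, r² = s² + t² − 2·s·t·cos R = 37.419, so r ≈ 6.1171.
Law of cosines again: cos T = (r² + s² − t²)/(2·r·s) ≈ 0.49126, so ∠T ≈ 60.58°.

∠T ≈ 60.58°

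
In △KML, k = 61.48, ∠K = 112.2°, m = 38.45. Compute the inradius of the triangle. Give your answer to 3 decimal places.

r ≈ 9.350

Law of sines: sin M = m·sin K/k ≈ 0.57905.
Since k ≥ m, only the acute value applies: ∠M ≈ 35.38°.
Then ∠L = 180° − ∠K − ∠M ≈ 32.42°.
Law of sines gives l = k·sin L/sin K ≈ 35.596.
Area = ½·k·m·sin L ≈ 633.61.
Semiperimeter s = (61.48+38.45+35.596)/2 = 67.763.
Inradius = area/s = 633.61/67.763 ≈ 9.3504.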